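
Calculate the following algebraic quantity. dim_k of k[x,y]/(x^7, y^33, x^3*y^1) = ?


k[x,y]/I, I = (x^7, y^33, x^3*y^1)
Rect: 7x33=231. Corner: (7-3)x(33-1)=128.
dim = 231-128 = 103


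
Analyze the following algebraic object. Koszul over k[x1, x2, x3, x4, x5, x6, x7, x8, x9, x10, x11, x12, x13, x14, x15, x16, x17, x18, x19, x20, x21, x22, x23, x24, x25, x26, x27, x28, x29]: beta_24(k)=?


C(n,i)=C(29,24)=118755


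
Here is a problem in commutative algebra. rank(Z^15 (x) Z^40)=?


rank(M(x)N) = rank(M)*rank(N)
15*40 = 600


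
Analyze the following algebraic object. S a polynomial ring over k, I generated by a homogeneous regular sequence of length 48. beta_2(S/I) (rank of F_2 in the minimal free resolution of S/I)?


Regular sequence => Koszul complex is the minimal free resolution.
Syz_1 minimally generated by Koszul relations f_i*e_j - f_j*e_i (i<j): mu(Syz_1) = beta_2 = C(m,2) = m(m-1)/2
m=48
48*47/2 = 1128


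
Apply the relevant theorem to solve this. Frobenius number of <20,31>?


gcd(20,31)=1 => F=ab-a-b=20*31-20-31=620-51=569


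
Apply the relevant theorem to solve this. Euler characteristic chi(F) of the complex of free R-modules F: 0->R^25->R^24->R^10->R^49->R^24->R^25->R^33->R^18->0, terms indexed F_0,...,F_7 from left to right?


chi = sum (-1)^i * rank:
(-1)^0*25=25
(-1)^1*24=-24
(-1)^2*10=10
(-1)^3*49=-49
(-1)^4*24=24
(-1)^5*25=-25
(-1)^6*33=33
(-1)^7*18=-18
chi=-24


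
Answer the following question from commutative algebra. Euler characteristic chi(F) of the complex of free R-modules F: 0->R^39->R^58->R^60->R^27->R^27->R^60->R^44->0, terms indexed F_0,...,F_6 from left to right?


chi = sum (-1)^i * rank:
(-1)^0*39=39
(-1)^1*58=-58
(-1)^2*60=60
(-1)^3*27=-27
(-1)^4*27=27
(-1)^5*60=-60
(-1)^6*44=44
chi=25


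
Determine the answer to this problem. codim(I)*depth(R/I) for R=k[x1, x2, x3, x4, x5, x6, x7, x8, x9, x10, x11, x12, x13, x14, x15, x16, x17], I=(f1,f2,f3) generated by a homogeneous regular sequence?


codim=3, depth=dim(R/I)=17-3=14
Product=3*14=42


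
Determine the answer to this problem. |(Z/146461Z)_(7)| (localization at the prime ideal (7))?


7-primary part: 146461=7^4*61
Size=7^4=2401


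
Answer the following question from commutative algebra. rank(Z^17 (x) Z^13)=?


rank(M(x)N) = rank(M)*rank(N)
17*13 = 221


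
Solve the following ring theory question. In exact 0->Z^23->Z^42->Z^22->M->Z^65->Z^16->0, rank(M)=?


Alt sum=0:
(-1)^0*23 + (-1)^1*42 + (-1)^2*22 + (-1)^3*? + (-1)^4*65 + (-1)^5*16=0
rank(M)=52


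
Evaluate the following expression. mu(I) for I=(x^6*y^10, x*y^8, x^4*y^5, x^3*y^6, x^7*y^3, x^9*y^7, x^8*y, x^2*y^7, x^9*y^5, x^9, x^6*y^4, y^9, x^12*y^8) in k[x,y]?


Remove redundant (divisible by others).
x^9*y^7 redundant.
x^9*y^5 redundant.
x^12*y^8 redundant.
x^6*y^10 redundant.
Min: x^9, x^8*y, x^7*y^3, x^6*y^4, x^4*y^5, x^3*y^6, x^2*y^7, x*y^8, y^9
Count=9


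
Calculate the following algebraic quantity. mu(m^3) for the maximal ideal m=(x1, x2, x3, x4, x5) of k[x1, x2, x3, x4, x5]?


Graded Nakayama: mu(m^d) = dim_k (m^d/m^(d+1)) = #degree-3 monomials in 5 vars
C(n+d-1,d)=C(7,3)=35


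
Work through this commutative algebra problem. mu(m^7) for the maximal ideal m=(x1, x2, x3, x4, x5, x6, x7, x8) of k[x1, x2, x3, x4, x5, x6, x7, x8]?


Graded Nakayama: mu(m^d) = dim_k (m^d/m^(d+1)) = #degree-7 monomials in 8 vars
C(n+d-1,d)=C(14,7)=3432


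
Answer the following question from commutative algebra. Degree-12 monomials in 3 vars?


C(d+n-1,n-1)=C(14,2)=91


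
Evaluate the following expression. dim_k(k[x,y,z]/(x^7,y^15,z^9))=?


Basis: x^iy^jz^k, i<7,j<15,k<9
7*15*9=945


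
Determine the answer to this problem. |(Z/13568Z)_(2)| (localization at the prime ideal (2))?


2-primary part: 13568=2^8*53
Size=2^8=256


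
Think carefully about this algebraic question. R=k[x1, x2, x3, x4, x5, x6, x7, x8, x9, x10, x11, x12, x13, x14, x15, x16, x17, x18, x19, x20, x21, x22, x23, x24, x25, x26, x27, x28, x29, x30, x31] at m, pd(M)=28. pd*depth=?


pd+depth=31
depth=31-28=3
pd*depth=28*3=84


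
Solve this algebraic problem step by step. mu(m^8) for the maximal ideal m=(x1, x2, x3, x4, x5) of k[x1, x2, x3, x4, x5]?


Graded Nakayama: mu(m^d) = dim_k (m^d/m^(d+1)) = #degree-8 monomials in 5 vars
C(n+d-1,d)=C(12,8)=495


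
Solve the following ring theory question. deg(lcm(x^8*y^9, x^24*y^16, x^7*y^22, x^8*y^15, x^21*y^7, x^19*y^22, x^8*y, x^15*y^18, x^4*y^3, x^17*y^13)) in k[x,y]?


lcm = componentwise max:
x: max(8,24,7,8,21,19,8,15,4,17)=24
y: max(9,16,22,15,7,22,1,18,3,13)=22
Total=24+22=46


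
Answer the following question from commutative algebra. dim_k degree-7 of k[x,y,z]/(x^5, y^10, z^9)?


Need i<5, j<10, k<9 with i+j+k=7.
For each i, j ranges over max(0,7-i-8)..min(9,7-i):
  i=0: j in [0,7] -> 8
  i=1: j in [0,6] -> 7
  i=2: j in [0,5] -> 6
  i=3: j in [0,4] -> 5
  i=4: j in [0,3] -> 4
H(7) = 8+7+6+5+4 = 30


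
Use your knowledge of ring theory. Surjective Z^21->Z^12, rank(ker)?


rank(ker) = 21-12 = 9


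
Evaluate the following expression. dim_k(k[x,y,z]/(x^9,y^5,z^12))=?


Basis: x^iy^jz^k, i<9,j<5,k<12
9*5*12=540


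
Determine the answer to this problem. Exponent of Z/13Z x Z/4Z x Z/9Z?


Exponent = lcm of the cyclic orders; pairwise coprime => product.
13^1*2^2*3^2=13*4*9=468


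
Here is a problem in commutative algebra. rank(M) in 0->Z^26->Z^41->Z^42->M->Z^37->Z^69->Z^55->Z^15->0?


Alt sum=0:
(-1)^0*26 + (-1)^1*41 + (-1)^2*42 + (-1)^3*? + (-1)^4*37 + (-1)^5*69 + (-1)^6*55 + (-1)^7*15=0
rank(M)=35


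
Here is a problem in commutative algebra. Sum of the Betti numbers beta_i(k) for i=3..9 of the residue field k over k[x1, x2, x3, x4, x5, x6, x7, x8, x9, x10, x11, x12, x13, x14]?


Koszul resolution: beta_i(k)=C(n,i), n=14
C(14,3)=364, C(14,4)=1001, C(14,5)=2002, C(14,6)=3003, C(14,7)=3432, C(14,8)=3003, C(14,9)=2002
Sum=14807


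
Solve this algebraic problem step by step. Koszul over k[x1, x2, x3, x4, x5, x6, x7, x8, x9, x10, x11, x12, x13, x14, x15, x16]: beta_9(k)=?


C(n,i)=C(16,9)=11440


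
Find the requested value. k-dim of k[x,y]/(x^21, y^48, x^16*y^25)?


k[x,y]/I, I = (x^21, y^48, x^16*y^25)
Rect: 21x48=1008. Corner: (21-16)x(48-25)=115.
dim = 1008-115 = 893


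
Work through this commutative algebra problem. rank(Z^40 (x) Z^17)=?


rank(M(x)N) = rank(M)*rank(N)
40*17 = 680


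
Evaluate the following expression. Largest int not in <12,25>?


gcd(12,25)=1 => F=ab-a-b=12*25-12-25=300-37=263


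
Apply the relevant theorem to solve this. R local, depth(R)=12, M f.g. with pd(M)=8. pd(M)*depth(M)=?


pd+depth=12
depth=12-8=4
pd*depth=8*4=32


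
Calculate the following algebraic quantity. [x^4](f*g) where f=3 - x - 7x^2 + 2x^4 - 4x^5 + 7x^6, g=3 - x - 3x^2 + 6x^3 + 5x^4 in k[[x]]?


[x^4] = sum a_i*b_j, i+j=4
  3*5=15
  -1*6=-6
  -7*-3=21
  2*3=6
Sum=36


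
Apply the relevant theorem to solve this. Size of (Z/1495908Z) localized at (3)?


3-primary part: 1495908=3^9*76
Size=3^9=19683


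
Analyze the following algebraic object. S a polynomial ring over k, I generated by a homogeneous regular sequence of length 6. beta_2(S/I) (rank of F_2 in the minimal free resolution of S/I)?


Regular sequence => Koszul complex is the minimal free resolution.
Syz_1 minimally generated by Koszul relations f_i*e_j - f_j*e_i (i<j): mu(Syz_1) = beta_2 = C(m,2) = m(m-1)/2
m=6
6*5/2 = 15


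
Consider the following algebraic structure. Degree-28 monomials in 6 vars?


C(d+n-1,n-1)=C(33,5)=237336


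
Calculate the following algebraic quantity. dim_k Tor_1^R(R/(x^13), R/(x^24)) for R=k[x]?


Tor_1(R/I,R/J)=(I cap J)/IJ=(x^24)/(x^37)
dim=37-24=min(13,24)=13


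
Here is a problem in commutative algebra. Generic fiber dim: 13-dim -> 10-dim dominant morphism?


dim(fiber)=dim(X)-dim(Y)=13-10=3


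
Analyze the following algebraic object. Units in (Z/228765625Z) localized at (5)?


Local ring = Z/15625Z.
phi(15625) = 5^5*(5-1) = 12500


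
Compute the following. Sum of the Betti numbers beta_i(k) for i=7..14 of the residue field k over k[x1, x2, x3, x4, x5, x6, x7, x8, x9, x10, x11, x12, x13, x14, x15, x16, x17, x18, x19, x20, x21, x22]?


Koszul resolution: beta_i(k)=C(n,i), n=22
C(22,7)=170544, C(22,8)=319770, C(22,9)=497420, C(22,10)=646646, C(22,11)=705432, C(22,12)=646646, C(22,13)=497420, C(22,14)=319770
Sum=3803648


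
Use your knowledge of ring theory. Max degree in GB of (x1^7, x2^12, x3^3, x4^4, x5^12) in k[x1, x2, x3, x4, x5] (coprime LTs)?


Pure powers, coprime LTs => already GB.
Degrees: 7, 12, 3, 4, 12
Max=12


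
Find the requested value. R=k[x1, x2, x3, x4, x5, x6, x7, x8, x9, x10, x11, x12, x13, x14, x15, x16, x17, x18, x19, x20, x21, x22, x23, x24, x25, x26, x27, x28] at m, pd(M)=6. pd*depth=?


pd+depth=28
depth=28-6=22
pd*depth=6*22=132


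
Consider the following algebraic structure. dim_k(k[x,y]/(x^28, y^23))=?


Basis: x^i*y^j, i<28, j<23
28*23=644


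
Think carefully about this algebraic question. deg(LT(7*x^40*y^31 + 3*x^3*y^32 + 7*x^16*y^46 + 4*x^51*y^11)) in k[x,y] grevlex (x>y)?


LT: 7*x^40*y^31
deg_x=40, deg_y=31
Total=40+31=71


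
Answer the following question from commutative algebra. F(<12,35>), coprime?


gcd(12,35)=1 => F=ab-a-b=12*35-12-35=420-47=373


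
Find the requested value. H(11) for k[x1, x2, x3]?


C(d+n-1,n-1)=C(13,2)=78


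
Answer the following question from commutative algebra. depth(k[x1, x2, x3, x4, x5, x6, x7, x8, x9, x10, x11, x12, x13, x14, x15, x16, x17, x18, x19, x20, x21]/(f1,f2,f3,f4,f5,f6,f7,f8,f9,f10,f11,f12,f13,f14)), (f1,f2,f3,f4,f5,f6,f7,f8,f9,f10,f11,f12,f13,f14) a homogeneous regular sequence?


depth(R)=21
depth(R/I)=21-14=7


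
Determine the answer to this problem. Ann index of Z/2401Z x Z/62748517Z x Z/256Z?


Exponent = lcm of the cyclic orders; pairwise coprime => product.
7^4*13^7*2^8=2401*62748517*256=38568752465152


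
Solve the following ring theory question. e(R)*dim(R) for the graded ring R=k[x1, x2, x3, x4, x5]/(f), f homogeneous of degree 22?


e(R)=deg(f)=22, dim(R)=5-1=4
e*dim=22*4=88


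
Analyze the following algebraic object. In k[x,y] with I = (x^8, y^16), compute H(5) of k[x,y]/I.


k[x,y], I = (x^8, y^16), d = 5
Need i < 8 and d-i < 16.
Range: 0 <= i <= 5.
H(5) = 6


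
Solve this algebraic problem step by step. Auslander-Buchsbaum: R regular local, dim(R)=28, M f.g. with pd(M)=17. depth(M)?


pd+depth=depth(R)=28
depth=28-17=11


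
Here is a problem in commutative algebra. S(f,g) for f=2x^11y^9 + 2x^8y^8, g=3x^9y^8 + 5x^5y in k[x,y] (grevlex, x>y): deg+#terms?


LT(f)=2x^11y^9, LT(g)=3x^9y^8
lcm(LM)=x^11y^9
S(f,g) (scaled by 6 to clear denominators) = 3*f - 2x^2y*g = 6x^8y^8 - 10x^7y^2
2 terms, deg 16.
16+2=18


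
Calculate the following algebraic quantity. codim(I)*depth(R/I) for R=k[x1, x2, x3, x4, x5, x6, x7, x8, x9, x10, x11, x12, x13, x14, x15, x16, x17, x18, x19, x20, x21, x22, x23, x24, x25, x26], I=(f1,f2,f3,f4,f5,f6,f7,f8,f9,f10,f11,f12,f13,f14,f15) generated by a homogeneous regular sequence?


codim=15, depth=dim(R/I)=26-15=11
Product=15*11=165


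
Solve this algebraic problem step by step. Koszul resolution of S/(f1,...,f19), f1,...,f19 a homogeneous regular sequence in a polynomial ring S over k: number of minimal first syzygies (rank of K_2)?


Regular sequence => Koszul complex is the minimal free resolution.
Syz_1 minimally generated by Koszul relations f_i*e_j - f_j*e_i (i<j): mu(Syz_1) = beta_2 = C(m,2) = m(m-1)/2
m=19
19*18/2 = 171


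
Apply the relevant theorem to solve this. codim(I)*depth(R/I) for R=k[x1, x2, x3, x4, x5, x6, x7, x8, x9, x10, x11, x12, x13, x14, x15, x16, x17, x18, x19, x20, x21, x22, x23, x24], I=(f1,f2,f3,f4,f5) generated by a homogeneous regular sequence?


codim=5, depth=dim(R/I)=24-5=19
Product=5*19=95


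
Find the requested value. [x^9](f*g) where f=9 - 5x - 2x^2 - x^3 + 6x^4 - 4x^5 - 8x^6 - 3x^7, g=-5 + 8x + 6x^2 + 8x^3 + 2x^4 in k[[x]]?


[x^9] = sum a_i*b_j, i+j=9
  -4*2=-8
  -8*8=-64
  -3*6=-18
Sum=-90


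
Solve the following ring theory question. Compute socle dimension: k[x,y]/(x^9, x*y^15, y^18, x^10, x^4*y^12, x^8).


Socle = ann(m) = span of standard monomials u with x*u, y*u in I (staircase corners).
Redundant generators: x^10, x^9
Minimal generators: x^8, x^4*y^12, x*y^15, y^18
Corners: y^17, x^3y^14, x^7y^11
Socle dim=3


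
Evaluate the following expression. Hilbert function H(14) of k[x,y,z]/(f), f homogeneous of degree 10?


C(16,2)-C(6,2)=120-15=105


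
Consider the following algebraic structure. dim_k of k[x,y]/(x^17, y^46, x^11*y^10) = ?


k[x,y]/I, I = (x^17, y^46, x^11*y^10)
Rect: 17x46=782. Corner: (17-11)x(46-10)=216.
dim = 782-216 = 566


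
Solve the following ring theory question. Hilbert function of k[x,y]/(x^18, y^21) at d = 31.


k[x,y], I = (x^18, y^21), d = 31
Need i < 18 and d-i < 21.
Range: 11 <= i <= 17.
H(31) = 7


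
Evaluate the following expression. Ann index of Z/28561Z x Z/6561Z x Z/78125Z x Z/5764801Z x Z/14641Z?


Exponent = lcm of the cyclic orders; pairwise coprime => product.
13^4*3^8*5^7*7^8*11^4=28561*6561*78125*5764801*14641=1235630267561999762578125


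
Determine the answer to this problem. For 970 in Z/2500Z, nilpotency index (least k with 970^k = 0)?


970^k mod 2500:
k=1: 970
k=2: 900
k=3: 500
k=4: 0
First zero at k = 4


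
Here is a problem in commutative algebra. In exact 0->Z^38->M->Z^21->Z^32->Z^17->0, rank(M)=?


Alt sum=0:
(-1)^0*38 + (-1)^1*? + (-1)^2*21 + (-1)^3*32 + (-1)^4*17=0
rank(M)=44


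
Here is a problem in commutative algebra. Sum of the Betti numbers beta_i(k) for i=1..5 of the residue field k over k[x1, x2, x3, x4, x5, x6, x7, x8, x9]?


Koszul resolution: beta_i(k)=C(n,i), n=9
C(9,1)=9, C(9,2)=36, C(9,3)=84, C(9,4)=126, C(9,5)=126
Sum=381


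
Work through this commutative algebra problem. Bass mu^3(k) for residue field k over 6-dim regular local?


C(n,i)=C(6,3)=20


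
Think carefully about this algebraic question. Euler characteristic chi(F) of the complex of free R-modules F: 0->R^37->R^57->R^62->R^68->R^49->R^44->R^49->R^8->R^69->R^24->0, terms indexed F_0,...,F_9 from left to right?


chi = sum (-1)^i * rank:
(-1)^0*37=37
(-1)^1*57=-57
(-1)^2*62=62
(-1)^3*68=-68
(-1)^4*49=49
(-1)^5*44=-44
(-1)^6*49=49
(-1)^7*8=-8
(-1)^8*69=69
(-1)^9*24=-24
chi=65


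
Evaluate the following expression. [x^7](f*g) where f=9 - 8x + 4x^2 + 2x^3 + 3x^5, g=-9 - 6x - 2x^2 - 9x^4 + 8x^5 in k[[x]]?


[x^7] = sum a_i*b_j, i+j=7
  4*8=32
  2*-9=-18
  3*-2=-6
Sum=8


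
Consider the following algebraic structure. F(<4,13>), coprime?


gcd(4,13)=1 => F=ab-a-b=4*13-4-13=52-17=35


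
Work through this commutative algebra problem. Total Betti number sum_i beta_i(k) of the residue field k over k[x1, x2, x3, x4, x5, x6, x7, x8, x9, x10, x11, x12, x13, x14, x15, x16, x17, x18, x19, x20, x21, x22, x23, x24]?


Koszul resolution: beta_i(k)=C(n,i), n=24
sum_i C(24,i) = 2^24 = 16777216


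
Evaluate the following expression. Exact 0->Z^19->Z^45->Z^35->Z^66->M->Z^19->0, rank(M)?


Alt sum=0:
(-1)^0*19 + (-1)^1*45 + (-1)^2*35 + (-1)^3*66 + (-1)^4*? + (-1)^5*19=0
rank(M)=76


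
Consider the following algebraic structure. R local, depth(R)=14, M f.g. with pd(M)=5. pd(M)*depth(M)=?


pd+depth=14
depth=14-5=9
pd*depth=5*9=45


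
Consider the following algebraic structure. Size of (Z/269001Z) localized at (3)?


3-primary part: 269001=3^8*41
Size=3^8=6561


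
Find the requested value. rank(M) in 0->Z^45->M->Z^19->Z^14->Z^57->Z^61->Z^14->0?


Alt sum=0:
(-1)^0*45 + (-1)^1*? + (-1)^2*19 + (-1)^3*14 + (-1)^4*57 + (-1)^5*61 + (-1)^6*14=0
rank(M)=60


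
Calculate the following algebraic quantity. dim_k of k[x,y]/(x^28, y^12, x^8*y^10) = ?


k[x,y]/I, I = (x^28, y^12, x^8*y^10)
Rect: 28x12=336. Corner: (28-8)x(12-10)=40.
dim = 336-40 = 296


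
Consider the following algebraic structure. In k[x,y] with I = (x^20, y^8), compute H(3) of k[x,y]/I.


k[x,y], I = (x^20, y^8), d = 3
Need i < 20 and d-i < 8.
Range: 0 <= i <= 3.
H(3) = 4


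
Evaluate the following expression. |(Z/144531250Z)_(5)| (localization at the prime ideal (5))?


5-primary part: 144531250=5^9*74
Size=5^9=1953125


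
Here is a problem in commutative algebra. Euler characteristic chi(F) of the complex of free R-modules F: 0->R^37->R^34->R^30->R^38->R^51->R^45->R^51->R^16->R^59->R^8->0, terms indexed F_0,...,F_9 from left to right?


chi = sum (-1)^i * rank:
(-1)^0*37=37
(-1)^1*34=-34
(-1)^2*30=30
(-1)^3*38=-38
(-1)^4*51=51
(-1)^5*45=-45
(-1)^6*51=51
(-1)^7*16=-16
(-1)^8*59=59
(-1)^9*8=-8
chi=87


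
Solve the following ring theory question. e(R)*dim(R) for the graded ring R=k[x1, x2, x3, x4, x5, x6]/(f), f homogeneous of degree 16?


e(R)=deg(f)=16, dim(R)=6-1=5
e*dim=16*5=80


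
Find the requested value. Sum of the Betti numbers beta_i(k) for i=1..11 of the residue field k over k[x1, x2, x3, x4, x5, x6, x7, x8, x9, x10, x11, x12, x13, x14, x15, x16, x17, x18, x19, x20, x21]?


Koszul resolution: beta_i(k)=C(n,i), n=21
C(21,1)=21, C(21,2)=210, C(21,3)=1330, C(21,4)=5985, C(21,5)=20349, C(21,6)=54264, C(21,7)=116280, C(21,8)=203490, C(21,9)=293930, C(21,10)=352716, C(21,11)=352716
Sum=1401291


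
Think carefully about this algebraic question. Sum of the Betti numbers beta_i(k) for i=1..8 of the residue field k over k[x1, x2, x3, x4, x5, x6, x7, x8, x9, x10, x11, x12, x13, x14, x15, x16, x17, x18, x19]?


Koszul resolution: beta_i(k)=C(n,i), n=19
C(19,1)=19, C(19,2)=171, C(19,3)=969, C(19,4)=3876, C(19,5)=11628, C(19,6)=27132, C(19,7)=50388, C(19,8)=75582
Sum=169765


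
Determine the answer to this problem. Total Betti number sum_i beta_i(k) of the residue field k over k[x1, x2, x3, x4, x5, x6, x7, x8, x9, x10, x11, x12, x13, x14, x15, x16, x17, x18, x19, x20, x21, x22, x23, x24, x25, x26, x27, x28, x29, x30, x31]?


Koszul resolution: beta_i(k)=C(n,i), n=31
sum_i C(31,i) = 2^31 = 2147483648


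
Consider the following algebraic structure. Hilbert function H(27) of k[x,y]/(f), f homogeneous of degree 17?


H(t)=d for t>=d-1.
d=17, t=27
H(27)=17


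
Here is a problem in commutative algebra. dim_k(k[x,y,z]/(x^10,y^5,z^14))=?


Basis: x^iy^jz^k, i<10,j<5,k<14
10*5*14=700


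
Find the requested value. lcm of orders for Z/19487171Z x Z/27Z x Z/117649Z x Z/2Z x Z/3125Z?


Exponent = lcm of the cyclic orders; pairwise coprime => product.
11^7*3^3*7^6*2^1*5^5=19487171*27*117649*2*3125=386884043040206250


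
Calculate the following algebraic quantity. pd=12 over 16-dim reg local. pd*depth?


pd+depth=16
depth=16-12=4
pd*depth=12*4=48


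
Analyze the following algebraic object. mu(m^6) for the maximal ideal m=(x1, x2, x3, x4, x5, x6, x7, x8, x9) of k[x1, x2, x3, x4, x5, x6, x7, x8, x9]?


Graded Nakayama: mu(m^d) = dim_k (m^d/m^(d+1)) = #degree-6 monomials in 9 vars
C(n+d-1,d)=C(14,6)=3003


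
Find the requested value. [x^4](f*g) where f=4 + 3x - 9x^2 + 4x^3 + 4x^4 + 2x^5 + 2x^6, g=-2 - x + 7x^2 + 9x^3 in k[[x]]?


[x^4] = sum a_i*b_j, i+j=4
  3*9=27
  -9*7=-63
  4*-1=-4
  4*-2=-8
Sum=-48


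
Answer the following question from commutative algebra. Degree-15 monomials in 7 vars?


C(d+n-1,n-1)=C(21,6)=54264


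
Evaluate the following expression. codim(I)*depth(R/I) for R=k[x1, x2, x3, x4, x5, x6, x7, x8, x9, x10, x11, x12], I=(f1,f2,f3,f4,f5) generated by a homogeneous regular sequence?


codim=5, depth=dim(R/I)=12-5=7
Product=5*7=35


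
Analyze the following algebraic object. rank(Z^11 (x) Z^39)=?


rank(M(x)N) = rank(M)*rank(N)
11*39 = 429


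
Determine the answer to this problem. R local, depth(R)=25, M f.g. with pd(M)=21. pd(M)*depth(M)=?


pd+depth=25
depth=25-21=4
pd*depth=21*4=84


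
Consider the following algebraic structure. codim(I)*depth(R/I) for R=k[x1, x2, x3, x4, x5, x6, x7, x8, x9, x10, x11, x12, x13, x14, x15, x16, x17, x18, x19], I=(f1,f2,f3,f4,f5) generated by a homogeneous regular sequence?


codim=5, depth=dim(R/I)=19-5=14
Product=5*14=70


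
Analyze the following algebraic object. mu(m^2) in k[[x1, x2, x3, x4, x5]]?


C(n+d-1,d)=C(6,2)=15


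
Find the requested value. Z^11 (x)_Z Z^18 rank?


rank(M(x)N) = rank(M)*rank(N)
11*18 = 198


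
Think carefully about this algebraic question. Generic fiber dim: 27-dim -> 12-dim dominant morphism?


dim(fiber)=dim(X)-dim(Y)=27-12=15


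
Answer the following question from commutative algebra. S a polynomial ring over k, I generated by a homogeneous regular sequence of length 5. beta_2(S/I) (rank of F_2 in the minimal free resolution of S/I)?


Regular sequence => Koszul complex is the minimal free resolution.
Syz_1 minimally generated by Koszul relations f_i*e_j - f_j*e_i (i<j): mu(Syz_1) = beta_2 = C(m,2) = m(m-1)/2
m=5
5*4/2 = 10


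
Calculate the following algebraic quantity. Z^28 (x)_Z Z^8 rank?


rank(M(x)N) = rank(M)*rank(N)
28*8 = 224


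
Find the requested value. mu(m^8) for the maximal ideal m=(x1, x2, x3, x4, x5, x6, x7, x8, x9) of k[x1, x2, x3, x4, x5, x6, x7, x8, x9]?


Graded Nakayama: mu(m^d) = dim_k (m^d/m^(d+1)) = #degree-8 monomials in 9 vars
C(n+d-1,d)=C(16,8)=12870


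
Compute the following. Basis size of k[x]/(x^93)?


Basis: 1,x,...,x^92
dim=93


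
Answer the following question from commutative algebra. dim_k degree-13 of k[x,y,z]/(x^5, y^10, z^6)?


Need i<5, j<10, k<6 with i+j+k=13.
For each i, j ranges over max(0,13-i-5)..min(9,13-i):
  i=0: j in [8,9] -> 2
  i=1: j in [7,9] -> 3
  i=2: j in [6,9] -> 4
  i=3: j in [5,9] -> 5
  i=4: j in [4,9] -> 6
H(13) = 2+3+4+5+6 = 20


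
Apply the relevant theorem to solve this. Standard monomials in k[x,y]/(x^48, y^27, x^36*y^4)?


k[x,y]/I, I = (x^48, y^27, x^36*y^4)
Rect: 48x27=1296. Corner: (48-36)x(27-4)=276.
dim = 1296-276 = 1020


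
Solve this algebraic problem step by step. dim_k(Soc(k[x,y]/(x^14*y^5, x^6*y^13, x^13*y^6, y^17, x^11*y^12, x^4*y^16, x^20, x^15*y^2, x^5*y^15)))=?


Socle = ann(m) = span of standard monomials u with x*u, y*u in I (staircase corners).
Minimal generators: x^20, x^15*y^2, x^14*y^5, x^13*y^6, x^11*y^12, x^6*y^13, x^5*y^15, x^4*y^16, y^17
Corners: x^3y^16, x^4y^15, x^5y^14, x^10y^12, x^12y^11, x^13y^5, x^14y^4, x^19y
Socle dim=8


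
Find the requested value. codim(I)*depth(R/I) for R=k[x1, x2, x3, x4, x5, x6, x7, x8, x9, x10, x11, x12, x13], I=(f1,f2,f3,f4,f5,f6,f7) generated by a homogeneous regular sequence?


codim=7, depth=dim(R/I)=13-7=6
Product=7*6=42


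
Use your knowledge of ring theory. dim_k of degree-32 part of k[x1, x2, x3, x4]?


C(d+n-1,n-1)=C(35,3)=6545


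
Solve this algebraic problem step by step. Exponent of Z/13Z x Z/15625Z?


Exponent = lcm of the cyclic orders; pairwise coprime => product.
13^1*5^6=13*15625=203125


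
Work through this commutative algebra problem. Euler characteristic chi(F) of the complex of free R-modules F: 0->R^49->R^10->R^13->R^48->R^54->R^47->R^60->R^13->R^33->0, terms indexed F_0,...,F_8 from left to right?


chi = sum (-1)^i * rank:
(-1)^0*49=49
(-1)^1*10=-10
(-1)^2*13=13
(-1)^3*48=-48
(-1)^4*54=54
(-1)^5*47=-47
(-1)^6*60=60
(-1)^7*13=-13
(-1)^8*33=33
chi=91


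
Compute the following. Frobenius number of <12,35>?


gcd(12,35)=1 => F=ab-a-b=12*35-12-35=420-47=373


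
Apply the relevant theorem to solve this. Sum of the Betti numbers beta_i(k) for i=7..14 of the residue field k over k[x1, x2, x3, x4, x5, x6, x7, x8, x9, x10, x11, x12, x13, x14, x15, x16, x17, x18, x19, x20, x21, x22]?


Koszul resolution: beta_i(k)=C(n,i), n=22
C(22,7)=170544, C(22,8)=319770, C(22,9)=497420, C(22,10)=646646, C(22,11)=705432, C(22,12)=646646, C(22,13)=497420, C(22,14)=319770
Sum=3803648


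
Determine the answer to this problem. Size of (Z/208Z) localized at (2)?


2-primary part: 208=2^4*13
Size=2^4=16


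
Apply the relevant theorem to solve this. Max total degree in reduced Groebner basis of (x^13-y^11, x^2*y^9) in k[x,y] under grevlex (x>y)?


LT(f1)=x^13, LT(f2)=x^2y^9, lcm=x^13y^9
S(f1,f2) = y^9*f1 - x^11*f2 = -y^20
Reduced GB = {f1, f2, y^20}; degrees 13, 11, 20
Max = 20


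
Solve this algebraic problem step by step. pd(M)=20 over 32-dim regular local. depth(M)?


pd+depth=depth(R)=32
depth=32-20=12


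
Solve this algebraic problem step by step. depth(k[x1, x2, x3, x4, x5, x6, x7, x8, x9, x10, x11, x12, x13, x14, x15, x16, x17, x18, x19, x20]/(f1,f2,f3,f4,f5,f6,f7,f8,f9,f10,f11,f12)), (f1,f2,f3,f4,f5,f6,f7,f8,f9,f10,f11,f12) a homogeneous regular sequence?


depth(R)=20
depth(R/I)=20-12=8


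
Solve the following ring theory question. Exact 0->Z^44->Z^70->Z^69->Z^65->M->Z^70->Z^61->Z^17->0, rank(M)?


Alt sum=0:
(-1)^0*44 + (-1)^1*70 + (-1)^2*69 + (-1)^3*65 + (-1)^4*? + (-1)^5*70 + (-1)^6*61 + (-1)^7*17=0
rank(M)=48


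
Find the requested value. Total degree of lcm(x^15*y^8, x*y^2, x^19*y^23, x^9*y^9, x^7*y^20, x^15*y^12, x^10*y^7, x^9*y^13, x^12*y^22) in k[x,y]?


lcm = componentwise max:
x: max(15,1,19,9,7,15,10,9,12)=19
y: max(8,2,23,9,20,12,7,13,22)=23
Total=19+23=42


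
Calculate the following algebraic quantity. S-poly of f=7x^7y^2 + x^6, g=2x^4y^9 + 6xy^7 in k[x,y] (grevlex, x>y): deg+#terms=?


LT(f)=7x^7y^2, LT(g)=2x^4y^9
lcm(LM)=x^7y^9
S(f,g) (scaled by 14 to clear denominators) = 2y^7*f - 7x^3*g = 2x^6y^7 - 42x^4y^7
2 terms, deg 13.
13+2=15


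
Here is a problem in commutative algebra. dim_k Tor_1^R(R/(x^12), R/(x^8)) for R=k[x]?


Tor_1(R/I,R/J)=(I cap J)/IJ=(x^12)/(x^20)
dim=20-12=min(12,8)=8


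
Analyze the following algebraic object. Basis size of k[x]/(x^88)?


Basis: 1,x,...,x^87
dim=88


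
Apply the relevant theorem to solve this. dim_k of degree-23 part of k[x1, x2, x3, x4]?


C(d+n-1,n-1)=C(26,3)=2600


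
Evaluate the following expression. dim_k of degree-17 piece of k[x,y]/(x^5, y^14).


k[x,y], I = (x^5, y^14), d = 17
Need i < 5 and d-i < 14.
Range: 4 <= i <= 4.
H(17) = 1


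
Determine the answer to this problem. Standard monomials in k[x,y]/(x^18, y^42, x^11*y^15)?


k[x,y]/I, I = (x^18, y^42, x^11*y^15)
Rect: 18x42=756. Corner: (18-11)x(42-15)=189.
dim = 756-189 = 567


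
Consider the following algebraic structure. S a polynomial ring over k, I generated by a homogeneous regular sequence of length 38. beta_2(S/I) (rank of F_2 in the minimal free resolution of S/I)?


Regular sequence => Koszul complex is the minimal free resolution.
Syz_1 minimally generated by Koszul relations f_i*e_j - f_j*e_i (i<j): mu(Syz_1) = beta_2 = C(m,2) = m(m-1)/2
m=38
38*37/2 = 703


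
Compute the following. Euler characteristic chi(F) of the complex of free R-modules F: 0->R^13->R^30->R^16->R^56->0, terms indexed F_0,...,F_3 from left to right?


chi = sum (-1)^i * rank:
(-1)^0*13=13
(-1)^1*30=-30
(-1)^2*16=16
(-1)^3*56=-56
chi=-57


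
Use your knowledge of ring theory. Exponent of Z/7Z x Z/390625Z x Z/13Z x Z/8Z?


Exponent = lcm of the cyclic orders; pairwise coprime => product.
7^1*5^8*13^1*2^3=7*390625*13*8=284375000


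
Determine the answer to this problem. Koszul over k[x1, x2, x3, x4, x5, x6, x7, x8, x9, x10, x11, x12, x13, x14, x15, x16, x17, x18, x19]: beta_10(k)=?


C(n,i)=C(19,10)=92378


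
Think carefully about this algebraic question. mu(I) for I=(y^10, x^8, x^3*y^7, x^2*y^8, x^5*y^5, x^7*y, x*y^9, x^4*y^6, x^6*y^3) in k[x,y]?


Remove redundant (divisible by others).
Min: x^8, x^7*y, x^6*y^3, x^5*y^5, x^4*y^6, x^3*y^7, x^2*y^8, x*y^9, y^10
Count=9


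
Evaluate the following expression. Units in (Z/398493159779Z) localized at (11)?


Local ring = Z/2357947691Z.
phi(2357947691) = 11^8*(11-1) = 2143588810


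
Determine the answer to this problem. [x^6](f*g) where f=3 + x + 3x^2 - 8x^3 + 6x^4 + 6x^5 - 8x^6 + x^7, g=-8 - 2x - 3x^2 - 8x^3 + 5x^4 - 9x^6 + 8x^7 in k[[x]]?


[x^6] = sum a_i*b_j, i+j=6
  3*-9=-27
  3*5=15
  -8*-8=64
  6*-3=-18
  6*-2=-12
  -8*-8=64
Sum=86


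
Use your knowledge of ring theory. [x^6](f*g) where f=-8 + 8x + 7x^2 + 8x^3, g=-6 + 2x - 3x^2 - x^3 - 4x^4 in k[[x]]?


[x^6] = sum a_i*b_j, i+j=6
  7*-4=-28
  8*-1=-8
Sum=-36


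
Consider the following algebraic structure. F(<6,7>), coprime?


gcd(6,7)=1 => F=ab-a-b=6*7-6-7=42-13=29


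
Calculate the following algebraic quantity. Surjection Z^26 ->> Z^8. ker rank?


rank(ker) = 26-8 = 18


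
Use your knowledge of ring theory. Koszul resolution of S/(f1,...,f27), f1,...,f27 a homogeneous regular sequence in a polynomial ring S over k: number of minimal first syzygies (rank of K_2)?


Regular sequence => Koszul complex is the minimal free resolution.
Syz_1 minimally generated by Koszul relations f_i*e_j - f_j*e_i (i<j): mu(Syz_1) = beta_2 = C(m,2) = m(m-1)/2
m=27
27*26/2 = 351


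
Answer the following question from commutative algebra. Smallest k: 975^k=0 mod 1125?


975^k mod 1125:
k=1: 975
k=2: 0
First zero at k = 2


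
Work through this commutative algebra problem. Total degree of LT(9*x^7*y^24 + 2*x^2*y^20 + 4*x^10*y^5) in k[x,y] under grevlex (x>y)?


LT: 9*x^7*y^24
deg_x=7, deg_y=24
Total=7+24=31


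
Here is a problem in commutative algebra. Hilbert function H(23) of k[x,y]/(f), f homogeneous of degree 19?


H(t)=d for t>=d-1.
d=19, t=23
H(23)=19


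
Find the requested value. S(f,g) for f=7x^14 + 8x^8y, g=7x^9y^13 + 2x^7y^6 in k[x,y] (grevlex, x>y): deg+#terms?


LT(f)=7x^14, LT(g)=7x^9y^13
lcm(LM)=x^14y^13
S(f,g) (scaled by 49 to clear denominators) = 7y^13*f - 7x^5*g = 56x^8y^14 - 14x^12y^6
2 terms, deg 22.
22+2=24


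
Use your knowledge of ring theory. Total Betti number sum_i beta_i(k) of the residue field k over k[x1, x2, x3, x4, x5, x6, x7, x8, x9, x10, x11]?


Koszul resolution: beta_i(k)=C(n,i), n=11
sum_i C(11,i) = 2^11 = 2048


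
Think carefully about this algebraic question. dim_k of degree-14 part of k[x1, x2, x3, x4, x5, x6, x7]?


C(d+n-1,n-1)=C(20,6)=38760


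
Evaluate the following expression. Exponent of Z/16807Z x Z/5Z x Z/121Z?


Exponent = lcm of the cyclic orders; pairwise coprime => product.
7^5*5^1*11^2=16807*5*121=10168235


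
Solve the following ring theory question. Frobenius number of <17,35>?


gcd(17,35)=1 => F=ab-a-b=17*35-17-35=595-52=543


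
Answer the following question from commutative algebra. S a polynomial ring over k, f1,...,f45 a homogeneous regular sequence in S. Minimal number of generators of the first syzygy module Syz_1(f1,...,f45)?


Regular sequence => Koszul complex is the minimal free resolution.
Syz_1 minimally generated by Koszul relations f_i*e_j - f_j*e_i (i<j): mu(Syz_1) = beta_2 = C(m,2) = m(m-1)/2
m=45
45*44/2 = 990


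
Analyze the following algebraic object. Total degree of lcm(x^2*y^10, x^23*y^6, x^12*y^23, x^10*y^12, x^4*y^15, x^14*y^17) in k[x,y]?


lcm = componentwise max:
x: max(2,23,12,10,4,14)=23
y: max(10,6,23,12,15,17)=23
Total=23+23=46


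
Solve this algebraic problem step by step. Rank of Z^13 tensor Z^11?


rank(M(x)N) = rank(M)*rank(N)
13*11 = 143


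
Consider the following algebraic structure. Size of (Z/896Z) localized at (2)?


2-primary part: 896=2^7*7
Size=2^7=128


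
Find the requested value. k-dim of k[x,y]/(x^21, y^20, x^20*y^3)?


k[x,y]/I, I = (x^21, y^20, x^20*y^3)
Rect: 21x20=420. Corner: (21-20)x(20-3)=17.
dim = 420-17 = 403


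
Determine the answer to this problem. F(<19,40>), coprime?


gcd(19,40)=1 => F=ab-a-b=19*40-19-40=760-59=701


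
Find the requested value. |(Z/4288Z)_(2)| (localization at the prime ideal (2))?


2-primary part: 4288=2^6*67
Size=2^6=64


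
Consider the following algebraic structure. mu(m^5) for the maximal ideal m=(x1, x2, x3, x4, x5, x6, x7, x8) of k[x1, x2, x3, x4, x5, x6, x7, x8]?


Graded Nakayama: mu(m^d) = dim_k (m^d/m^(d+1)) = #degree-5 monomials in 8 vars
C(n+d-1,d)=C(12,5)=792


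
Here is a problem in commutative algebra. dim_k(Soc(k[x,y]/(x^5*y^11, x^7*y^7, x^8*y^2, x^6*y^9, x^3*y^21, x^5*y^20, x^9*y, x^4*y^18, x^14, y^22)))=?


Socle = ann(m) = span of standard monomials u with x*u, y*u in I (staircase corners).
Redundant generators: x^5*y^20
Minimal generators: x^14, x^9*y, x^8*y^2, x^7*y^7, x^6*y^9, x^5*y^11, x^4*y^18, x^3*y^21, y^22
Corners: x^2y^21, x^3y^20, x^4y^17, x^5y^10, x^6y^8, x^7y^6, x^8y, x^13
Socle dim=8


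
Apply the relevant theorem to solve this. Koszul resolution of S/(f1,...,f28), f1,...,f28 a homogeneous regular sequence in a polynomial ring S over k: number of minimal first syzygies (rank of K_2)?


Regular sequence => Koszul complex is the minimal free resolution.
Syz_1 minimally generated by Koszul relations f_i*e_j - f_j*e_i (i<j): mu(Syz_1) = beta_2 = C(m,2) = m(m-1)/2
m=28
28*27/2 = 378


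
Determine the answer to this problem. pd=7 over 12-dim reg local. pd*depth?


pd+depth=12
depth=12-7=5
pd*depth=7*5=35


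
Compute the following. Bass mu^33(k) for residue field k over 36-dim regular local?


C(n,i)=C(36,33)=7140


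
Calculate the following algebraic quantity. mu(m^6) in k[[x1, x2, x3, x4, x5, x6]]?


C(n+d-1,d)=C(11,6)=462


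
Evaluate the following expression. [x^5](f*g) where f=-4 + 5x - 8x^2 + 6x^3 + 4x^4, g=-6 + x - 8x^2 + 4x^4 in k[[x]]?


[x^5] = sum a_i*b_j, i+j=5
  5*4=20
  6*-8=-48
  4*1=4
Sum=-24


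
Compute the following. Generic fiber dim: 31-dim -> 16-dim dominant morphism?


dim(fiber)=dim(X)-dim(Y)=31-16=15


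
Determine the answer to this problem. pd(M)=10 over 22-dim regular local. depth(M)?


pd+depth=depth(R)=22
depth=22-10=12


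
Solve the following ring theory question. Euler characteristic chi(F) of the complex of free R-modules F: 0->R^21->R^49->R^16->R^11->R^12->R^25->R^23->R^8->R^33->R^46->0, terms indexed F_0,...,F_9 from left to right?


chi = sum (-1)^i * rank:
(-1)^0*21=21
(-1)^1*49=-49
(-1)^2*16=16
(-1)^3*11=-11
(-1)^4*12=12
(-1)^5*25=-25
(-1)^6*23=23
(-1)^7*8=-8
(-1)^8*33=33
(-1)^9*46=-46
chi=-34


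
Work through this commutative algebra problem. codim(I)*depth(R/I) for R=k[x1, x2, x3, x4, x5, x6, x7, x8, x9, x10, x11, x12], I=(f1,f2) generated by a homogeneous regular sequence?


codim=2, depth=dim(R/I)=12-2=10
Product=2*10=20


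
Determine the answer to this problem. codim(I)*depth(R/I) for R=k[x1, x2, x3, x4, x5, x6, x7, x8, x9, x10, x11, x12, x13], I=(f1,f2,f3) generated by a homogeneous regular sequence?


codim=3, depth=dim(R/I)=13-3=10
Product=3*10=30


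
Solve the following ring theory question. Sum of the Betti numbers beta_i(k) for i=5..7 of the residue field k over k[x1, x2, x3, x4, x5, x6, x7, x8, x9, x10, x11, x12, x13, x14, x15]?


Koszul resolution: beta_i(k)=C(n,i), n=15
C(15,5)=3003, C(15,6)=5005, C(15,7)=6435
Sum=14443


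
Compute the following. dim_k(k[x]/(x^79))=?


Basis: 1,x,...,x^78
dim=79


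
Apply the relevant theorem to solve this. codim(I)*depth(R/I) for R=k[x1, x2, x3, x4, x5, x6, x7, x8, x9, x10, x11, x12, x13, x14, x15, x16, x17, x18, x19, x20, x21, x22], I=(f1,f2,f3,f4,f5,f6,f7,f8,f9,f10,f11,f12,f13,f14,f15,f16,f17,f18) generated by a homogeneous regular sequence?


codim=18, depth=dim(R/I)=22-18=4
Product=18*4=72


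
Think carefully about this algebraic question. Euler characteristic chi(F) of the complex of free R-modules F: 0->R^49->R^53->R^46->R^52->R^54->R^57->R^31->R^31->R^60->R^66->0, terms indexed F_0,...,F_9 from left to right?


chi = sum (-1)^i * rank:
(-1)^0*49=49
(-1)^1*53=-53
(-1)^2*46=46
(-1)^3*52=-52
(-1)^4*54=54
(-1)^5*57=-57
(-1)^6*31=31
(-1)^7*31=-31
(-1)^8*60=60
(-1)^9*66=-66
chi=-19


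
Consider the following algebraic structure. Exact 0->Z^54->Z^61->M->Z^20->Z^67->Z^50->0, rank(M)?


Alt sum=0:
(-1)^0*54 + (-1)^1*61 + (-1)^2*? + (-1)^3*20 + (-1)^4*67 + (-1)^5*50=0
rank(M)=10


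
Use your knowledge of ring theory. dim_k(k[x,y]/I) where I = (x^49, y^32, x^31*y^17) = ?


k[x,y]/I, I = (x^49, y^32, x^31*y^17)
Rect: 49x32=1568. Corner: (49-31)x(32-17)=270.
dim = 1568-270 = 1298


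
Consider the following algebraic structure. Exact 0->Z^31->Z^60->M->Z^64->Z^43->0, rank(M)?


Alt sum=0:
(-1)^0*31 + (-1)^1*60 + (-1)^2*? + (-1)^3*64 + (-1)^4*43=0
rank(M)=50


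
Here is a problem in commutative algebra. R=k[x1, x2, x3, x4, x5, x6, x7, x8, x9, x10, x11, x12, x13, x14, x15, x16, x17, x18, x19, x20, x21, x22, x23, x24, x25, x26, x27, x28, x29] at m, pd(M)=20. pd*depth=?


pd+depth=29
depth=29-20=9
pd*depth=20*9=180


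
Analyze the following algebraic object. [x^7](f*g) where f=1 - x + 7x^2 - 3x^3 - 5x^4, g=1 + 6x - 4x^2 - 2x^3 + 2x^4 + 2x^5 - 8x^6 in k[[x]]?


[x^7] = sum a_i*b_j, i+j=7
  -1*-8=8
  7*2=14
  -3*2=-6
  -5*-2=10
Sum=26


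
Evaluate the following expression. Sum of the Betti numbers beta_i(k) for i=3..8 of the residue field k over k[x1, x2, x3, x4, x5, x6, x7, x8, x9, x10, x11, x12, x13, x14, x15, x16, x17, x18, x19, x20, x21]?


Koszul resolution: beta_i(k)=C(n,i), n=21
C(21,3)=1330, C(21,4)=5985, C(21,5)=20349, C(21,6)=54264, C(21,7)=116280, C(21,8)=203490
Sum=401698


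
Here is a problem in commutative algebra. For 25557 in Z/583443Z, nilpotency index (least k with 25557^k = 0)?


25557^k mod 583443:
k=1: 25557
k=2: 287532
k=3: 574182
k=4: 194481
k=5: 0
First zero at k = 5


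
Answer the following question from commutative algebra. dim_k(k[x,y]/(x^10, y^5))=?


Basis: x^i*y^j, i<10, j<5
10*5=50


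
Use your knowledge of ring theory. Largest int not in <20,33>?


gcd(20,33)=1 => F=ab-a-b=20*33-20-33=660-53=607


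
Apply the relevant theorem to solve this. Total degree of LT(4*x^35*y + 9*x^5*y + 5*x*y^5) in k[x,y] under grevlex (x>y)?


LT: 4*x^35*y
deg_x=35, deg_y=1
Total=35+1=36


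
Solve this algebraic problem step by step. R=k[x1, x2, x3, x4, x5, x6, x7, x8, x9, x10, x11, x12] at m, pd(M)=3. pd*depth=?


pd+depth=12
depth=12-3=9
pd*depth=3*9=27


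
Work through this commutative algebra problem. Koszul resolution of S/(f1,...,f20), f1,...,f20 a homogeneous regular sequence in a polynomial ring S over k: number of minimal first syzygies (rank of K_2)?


Regular sequence => Koszul complex is the minimal free resolution.
Syz_1 minimally generated by Koszul relations f_i*e_j - f_j*e_i (i<j): mu(Syz_1) = beta_2 = C(m,2) = m(m-1)/2
m=20
20*19/2 = 190


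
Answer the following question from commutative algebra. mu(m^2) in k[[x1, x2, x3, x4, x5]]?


C(n+d-1,d)=C(6,2)=15


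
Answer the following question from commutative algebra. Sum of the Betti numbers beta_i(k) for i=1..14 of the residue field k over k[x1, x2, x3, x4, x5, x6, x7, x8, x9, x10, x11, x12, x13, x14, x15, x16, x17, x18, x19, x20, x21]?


Koszul resolution: beta_i(k)=C(n,i), n=21
C(21,1)=21, C(21,2)=210, C(21,3)=1330, C(21,4)=5985, C(21,5)=20349, C(21,6)=54264, C(21,7)=116280, C(21,8)=203490, C(21,9)=293930, C(21,10)=352716, C(21,11)=352716, C(21,12)=293930, C(21,13)=203490, C(21,14)=116280
Sum=2014991


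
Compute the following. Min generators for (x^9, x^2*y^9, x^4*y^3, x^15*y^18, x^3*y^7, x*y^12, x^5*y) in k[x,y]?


Remove redundant (divisible by others).
x^15*y^18 redundant.
Min: x^9, x^5*y, x^4*y^3, x^3*y^7, x^2*y^9, x*y^12
Count=6


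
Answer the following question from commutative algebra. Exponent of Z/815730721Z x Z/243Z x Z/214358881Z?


Exponent = lcm of the cyclic orders; pairwise coprime => product.
13^8*3^5*11^8=815730721*243*214358881=42490767265864617843


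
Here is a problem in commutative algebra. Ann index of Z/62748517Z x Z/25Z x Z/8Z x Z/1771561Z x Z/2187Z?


Exponent = lcm of the cyclic orders; pairwise coprime => product.
13^7*5^2*2^3*11^6*3^7=62748517*25*8*1771561*2187=48622619884651183800
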